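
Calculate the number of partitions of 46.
105558

p(n) counts ways to write n as a sum of positive integers (order ignored).
Euler's pentagonal recurrence: p(k) = p(k-1) + p(k-2) - p(k-5) - p(k-7) + p(k-12) + p(k-15) - ... (offsets j(3j∓1)/2, signs ++--, p(0)=1, p(<0)=0).
DP table for k = 0..45: p(0)=1, p(1)=1, p(2)=2, p(3)=3, p(4)=5, p(5)=7, p(6)=11, p(7)=15, p(8)=22, p(9)=30, p(10)=42, p(11)=56, p(12)=77, p(13)=101, p(14)=135, p(15)=176, p(16)=231, p(17)=297, p(18)=385, p(19)=490, p(20)=627, p(21)=792, p(22)=1002, p(23)=1255, p(24)=1575, p(25)=1958, p(26)=2436, p(27)=3010, p(28)=3718, p(29)=4565, p(30)=5604, p(31)=6842, p(32)=8349, p(33)=10143, p(34)=12310, p(35)=14883, p(36)=17977, p(37)=21637, p(38)=26015, p(39)=31185, p(40)=37338, p(41)=44583, p(42)=53174, p(43)=63261, p(44)=75175, p(45)=89134.
Final step: p(46) = p(45) + p(44) - p(41) - p(39) + p(34) + p(31) - p(24) - p(20) + p(11) + p(6)
= 89134 + 75175 - 44583 - 31185 + 12310 + 6842 - 1575 - 627 + 56 + 11
= 105558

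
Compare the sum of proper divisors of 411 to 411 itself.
deficient

Proper divisors of 411: sum = 1 + 3 + 137 = 141
Since 141 < 411, 411 is deficient.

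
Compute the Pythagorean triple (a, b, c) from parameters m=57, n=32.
(2225, 3648, 4273)

Euclid's formula: a = m² - n², b = 2mn, c = m² + n²
m = 57, n = 32
a = 57² - 32² = 3249 - 1024 = 2225
b = 2 × 57 × 32 = 3648
c = 57² + 32² = 3249 + 1024 = 4273
Verification: 2225² + 3648² = 4950625 + 13307904 = 18258529 = 4273² ✓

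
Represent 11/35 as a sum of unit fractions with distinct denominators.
1/4 + 1/16 + 1/560

Greedy algorithm:
11/35: ceiling(35/11) = 4, use 1/4
9/140: ceiling(140/9) = 16, use 1/16
1/560: ceiling(560/1) = 560, use 1/560
Result: 11/35 = 1/4 + 1/16 + 1/560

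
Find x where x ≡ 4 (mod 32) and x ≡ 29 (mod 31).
804

Using Chinese Remainder Theorem:
M = 32 × 31 = 992
M1 = 31, M2 = 32
y1 = 31^(-1) mod 32 = 31
y2 = 32^(-1) mod 31 = 1
x = (4×31×31 + 29×32×1) mod 992 = 804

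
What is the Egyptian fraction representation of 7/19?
1/3 + 1/29 + 1/1653

Greedy algorithm:
7/19: ceiling(19/7) = 3, use 1/3
2/57: ceiling(57/2) = 29, use 1/29
1/1653: ceiling(1653/1) = 1653, use 1/1653
Result: 7/19 = 1/3 + 1/29 + 1/1653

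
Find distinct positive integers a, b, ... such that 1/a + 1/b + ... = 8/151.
1/19 + 1/2869

Greedy algorithm:
8/151: ceiling(151/8) = 19, use 1/19
1/2869: ceiling(2869/1) = 2869, use 1/2869
Result: 8/151 = 1/19 + 1/2869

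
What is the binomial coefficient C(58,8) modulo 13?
0

Using Lucas' theorem:
Write n=58 and k=8 in base 13:
n in base 13: [4, 6]
k in base 13: [0, 8]
C(58,8) mod 13 = ∏ C(n_i, k_i) mod 13
Digit binomials (mod 13): C(4,0) = 1; C(6,8) = 0 (k_i > n_i)
Product: 1 × 0 = 0 ≡ 0 (mod 13)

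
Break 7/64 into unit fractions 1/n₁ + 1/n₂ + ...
1/10 + 1/107 + 1/34240

Greedy algorithm:
7/64: ceiling(64/7) = 10, use 1/10
3/320: ceiling(320/3) = 107, use 1/107
1/34240: ceiling(34240/1) = 34240, use 1/34240
Result: 7/64 = 1/10 + 1/107 + 1/34240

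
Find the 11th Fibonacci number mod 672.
89

Matrix identity: Q^n = [[F_(n+1), F_n], [F_n, F_(n-1)]] with Q = [[1,1],[1,0]].
n = 11 = 1011₂. Square-and-multiply, entries mod 672:
Q^1 = [[1,1],[1,0]]
Q^2 = (Q^1)² = [[2,1],[1,1]]
Q^5 = (Q^2)²·Q = [[8,5],[5,3]]
Q^11 = (Q^5)²·Q = [[144,89],[89,55]]
F_11 mod 672 = Q^11[0][1] = 89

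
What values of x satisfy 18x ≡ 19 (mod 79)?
x ≡ 23 (mod 79)

gcd(18, 79) = 1, which divides 19, so solutions exist.
Find 18^(-1) mod 79 by the extended Euclidean algorithm:
79 = 4 × 18 + 7  ⟹  7 = (1)·79 + (-4)·18
18 = 2 × 7 + 4  ⟹  4 = (-2)·79 + (9)·18
7 = 1 × 4 + 3  ⟹  3 = (3)·79 + (-13)·18
4 = 1 × 3 + 1  ⟹  1 = (-5)·79 + (22)·18
So (22)·18 ≡ 1 (mod 79), i.e. 18^(-1) ≡ 22 (mod 79).
x ≡ 22 × 19 = 418 ≡ 23 (mod 79).
Check: 18 × 23 = 414 ≡ 19 (mod 79).
Unique solution: x ≡ 23 (mod 79)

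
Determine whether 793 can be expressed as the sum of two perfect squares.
3² + 28² (a=3, b=28)

Factorization: 793 = 13 × 61
By Fermat: n is sum of two squares iff every prime p ≡ 3 (mod 4) appears to even power.
All primes ≡ 3 (mod 4) appear to even power.
Search a = 0, 1, 2, … for 793 - a² a perfect square: first hit at a = 3: 793 - 9 = 784 = 28².
793 = 3² + 28² = 9 + 784 ✓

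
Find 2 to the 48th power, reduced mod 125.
31

Repeated squaring. Binary of 48 = 110000.
2^1 ≡ 2 (mod 125); 2^2 ≡ 4 (mod 125); 2^4 ≡ 16 (mod 125); 2^8 ≡ 6 (mod 125); 2^16 ≡ 36 (mod 125); 2^32 ≡ 46 (mod 125)
2^48 = 2^16 × 2^32 ≡ 31 (mod 125)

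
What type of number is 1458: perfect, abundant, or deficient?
abundant

Proper divisors of 1458: sum = 1 + 2 + 3 + 6 + 9 + 18 + 27 + 54 + 81 + 162 + 243 + 486 + 729 = 1821
Since 1821 > 1458, 1458 is abundant.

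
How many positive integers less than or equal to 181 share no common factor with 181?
180

181 = 181
φ(n) = n × ∏(1 - 1/p) for each prime p dividing n
φ(181) = 181 × (1 - 1/181) = 180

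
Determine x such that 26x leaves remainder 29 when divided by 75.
x ≡ 4 (mod 75)

gcd(26, 75) = 1, which divides 29, so solutions exist.
Find 26^(-1) mod 75 by the extended Euclidean algorithm:
75 = 2 × 26 + 23  ⟹  23 = (1)·75 + (-2)·26
26 = 1 × 23 + 3  ⟹  3 = (-1)·75 + (3)·26
23 = 7 × 3 + 2  ⟹  2 = (8)·75 + (-23)·26
3 = 1 × 2 + 1  ⟹  1 = (-9)·75 + (26)·26
So (26)·26 ≡ 1 (mod 75), i.e. 26^(-1) ≡ 26 (mod 75).
x ≡ 26 × 29 = 754 ≡ 4 (mod 75).
Check: 26 × 4 = 104 ≡ 29 (mod 75).
Unique solution: x ≡ 4 (mod 75)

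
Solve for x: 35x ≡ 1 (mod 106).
103

gcd(35, 106) = 1, so the inverse exists.
Extended Euclidean algorithm on (106, 35):
106 = 3 × 35 + 1  ⟹  1 = (1)·106 + (-3)·35
So (-3)·35 ≡ 1 (mod 106), i.e. 35^(-1) ≡ -3 ≡ 103 (mod 106).
Check: 35 × 103 = 3605 ≡ 1 (mod 106)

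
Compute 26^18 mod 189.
1

Repeated squaring. Binary of 18 = 10010.
26^1 ≡ 26 (mod 189); 26^2 ≡ 109 (mod 189); 26^4 ≡ 163 (mod 189); 26^8 ≡ 109 (mod 189); 26^16 ≡ 163 (mod 189)
26^18 = 26^2 × 26^16 ≡ 1 (mod 189)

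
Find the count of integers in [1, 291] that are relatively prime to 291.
192

291 = 3 × 97
φ(n) = n × ∏(1 - 1/p) for each prime p dividing n
φ(291) = 291 × (1 - 1/3) × (1 - 1/97) = 192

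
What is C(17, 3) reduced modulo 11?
9

Using Lucas' theorem:
Write n=17 and k=3 in base 11:
n in base 11: [1, 6]
k in base 11: [0, 3]
C(17,3) mod 11 = ∏ C(n_i, k_i) mod 11
Digit binomials (mod 11): C(1,0) = 1; C(6,3) = 20 ≡ 9
Product: 1 × 9 = 9 ≡ 9 (mod 11)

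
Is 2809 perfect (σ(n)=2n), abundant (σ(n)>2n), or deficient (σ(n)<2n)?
deficient

Proper divisors of 2809: sum = 1 + 53 = 54
Since 54 < 2809, 2809 is deficient.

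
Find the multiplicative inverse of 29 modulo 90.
59

gcd(29, 90) = 1, so the inverse exists.
Extended Euclidean algorithm on (90, 29):
90 = 3 × 29 + 3  ⟹  3 = (1)·90 + (-3)·29
29 = 9 × 3 + 2  ⟹  2 = (-9)·90 + (28)·29
3 = 1 × 2 + 1  ⟹  1 = (10)·90 + (-31)·29
So (-31)·29 ≡ 1 (mod 90), i.e. 29^(-1) ≡ -31 ≡ 59 (mod 90).
Check: 29 × 59 = 1711 ≡ 1 (mod 90)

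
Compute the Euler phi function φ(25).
20

25 = 5^2
φ(n) = n × ∏(1 - 1/p) for each prime p dividing n
φ(25) = 25 × (1 - 1/5) = 20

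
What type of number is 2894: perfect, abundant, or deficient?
deficient

Proper divisors of 2894: sum = 1 + 2 + 1447 = 1450
Since 1450 < 2894, 2894 is deficient.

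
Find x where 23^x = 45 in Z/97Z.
33

Baby-step giant-step with step n = ⌈√97⌉ = 10.
Baby steps 23^j mod 97 (j:value) for j=0..9: 0:1, 1:23, 2:44, 3:42, 4:93, 5:5, 6:18, 7:26, 8:16, 9:77.
Giant-step multiplier: 23^(-10) ≡ 23^(96-10) = 23^86 ≡ 66 (mod 97).
Giant steps γ_i = 45·66^i mod 97: γ_0=45, γ_1=60, γ_2=80, γ_3=42 (in table at j=3).
x = i·n + j = 3·10 + 3 = 33.
Check: 23^33 ≡ 45 (mod 97).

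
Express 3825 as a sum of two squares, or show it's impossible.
15² + 60² (a=15, b=60)

Factorization: 3825 = 3^2 × 5^2 × 17
By Fermat: n is sum of two squares iff every prime p ≡ 3 (mod 4) appears to even power.
All primes ≡ 3 (mod 4) appear to even power.
Search a = 0, 1, 2, … for 3825 - a² a perfect square: first hit at a = 15: 3825 - 225 = 3600 = 60².
3825 = 15² + 60² = 225 + 3600 ✓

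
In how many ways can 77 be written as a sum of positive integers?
10619863

p(n) counts ways to write n as a sum of positive integers (order ignored).
Euler's pentagonal recurrence: p(k) = p(k-1) + p(k-2) - p(k-5) - p(k-7) + p(k-12) + p(k-15) - ... (offsets j(3j∓1)/2, signs ++--, p(0)=1, p(<0)=0).
DP table for k = 0..76: p(0)=1, p(1)=1, p(2)=2, p(3)=3, p(4)=5, p(5)=7, p(6)=11, p(7)=15, p(8)=22, p(9)=30, p(10)=42, p(11)=56, p(12)=77, p(13)=101, p(14)=135, p(15)=176, p(16)=231, p(17)=297, p(18)=385, p(19)=490, p(20)=627, p(21)=792, p(22)=1002, p(23)=1255, p(24)=1575, p(25)=1958, p(26)=2436, p(27)=3010, p(28)=3718, p(29)=4565, p(30)=5604, p(31)=6842, p(32)=8349, p(33)=10143, p(34)=12310, p(35)=14883, p(36)=17977, p(37)=21637, p(38)=26015, p(39)=31185, p(40)=37338, p(41)=44583, p(42)=53174, p(43)=63261, p(44)=75175, p(45)=89134, p(46)=105558, p(47)=124754, p(48)=147273, p(49)=173525, p(50)=204226, p(51)=239943, p(52)=281589, p(53)=329931, p(54)=386155, p(55)=451276, p(56)=526823, p(57)=614154, p(58)=715220, p(59)=831820, p(60)=966467, p(61)=1121505, p(62)=1300156, p(63)=1505499, p(64)=1741630, p(65)=2012558, p(66)=2323520, p(67)=2679689, p(68)=3087735, p(69)=3554345, p(70)=4087968, p(71)=4697205, p(72)=5392783, p(73)=6185689, p(74)=7089500, p(75)=8118264, p(76)=9289091.
Final step: p(77) = p(76) + p(75) - p(72) - p(70) + p(65) + p(62) - p(55) - p(51) + p(42) + p(37) - p(26) - p(20) + p(7) + p(0)
= 9289091 + 8118264 - 5392783 - 4087968 + 2012558 + 1300156 - 451276 - 239943 + 53174 + 21637 - 2436 - 627 + 15 + 1
= 10619863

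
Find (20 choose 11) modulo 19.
0

Using Lucas' theorem:
Write n=20 and k=11 in base 19:
n in base 19: [1, 1]
k in base 19: [0, 11]
C(20,11) mod 19 = ∏ C(n_i, k_i) mod 19
Digit binomials (mod 19): C(1,0) = 1; C(1,11) = 0 (k_i > n_i)
Product: 1 × 0 = 0 ≡ 0 (mod 19)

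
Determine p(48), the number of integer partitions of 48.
147273

p(n) counts ways to write n as a sum of positive integers (order ignored).
Euler's pentagonal recurrence: p(k) = p(k-1) + p(k-2) - p(k-5) - p(k-7) + p(k-12) + p(k-15) - ... (offsets j(3j∓1)/2, signs ++--, p(0)=1, p(<0)=0).
DP table for k = 0..47: p(0)=1, p(1)=1, p(2)=2, p(3)=3, p(4)=5, p(5)=7, p(6)=11, p(7)=15, p(8)=22, p(9)=30, p(10)=42, p(11)=56, p(12)=77, p(13)=101, p(14)=135, p(15)=176, p(16)=231, p(17)=297, p(18)=385, p(19)=490, p(20)=627, p(21)=792, p(22)=1002, p(23)=1255, p(24)=1575, p(25)=1958, p(26)=2436, p(27)=3010, p(28)=3718, p(29)=4565, p(30)=5604, p(31)=6842, p(32)=8349, p(33)=10143, p(34)=12310, p(35)=14883, p(36)=17977, p(37)=21637, p(38)=26015, p(39)=31185, p(40)=37338, p(41)=44583, p(42)=53174, p(43)=63261, p(44)=75175, p(45)=89134, p(46)=105558, p(47)=124754.
Final step: p(48) = p(47) + p(46) - p(43) - p(41) + p(36) + p(33) - p(26) - p(22) + p(13) + p(8)
= 124754 + 105558 - 63261 - 44583 + 17977 + 10143 - 2436 - 1002 + 101 + 22
= 147273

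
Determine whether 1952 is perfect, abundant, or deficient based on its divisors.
abundant

Proper divisors of 1952: sum = 1 + 2 + 4 + 8 + 16 + 32 + 61 + 122 + 244 + 488 + 976 = 1954
Since 1954 > 1952, 1952 is abundant.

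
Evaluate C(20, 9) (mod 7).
2

Using Lucas' theorem:
Write n=20 and k=9 in base 7:
n in base 7: [2, 6]
k in base 7: [1, 2]
C(20,9) mod 7 = ∏ C(n_i, k_i) mod 7
Digit binomials (mod 7): C(2,1) = 2; C(6,2) = 15 ≡ 1
Product: 2 × 1 = 2 ≡ 2 (mod 7)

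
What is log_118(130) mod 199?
104

Baby-step giant-step with step n = ⌈√199⌉ = 15.
Baby steps 118^j mod 199 (j:value) for j=0..14: 0:1, 1:118, 2:193, 3:88, 4:36, 5:69, 6:182, 7:183, 8:102, 9:96, 10:184, 11:21, 12:90, 13:73, 14:57.
Giant-step multiplier: 118^(-15) ≡ 118^(198-15) = 118^183 ≡ 194 (mod 199).
Giant steps γ_i = 130·194^i mod 199: γ_0=130, γ_1=146, γ_2=66, γ_3=68, γ_4=58, γ_5=108, γ_6=57 (in table at j=14).
x = i·n + j = 6·15 + 14 = 104.
Check: 118^104 ≡ 130 (mod 199).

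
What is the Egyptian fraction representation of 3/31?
1/11 + 1/171 + 1/58311

Greedy algorithm:
3/31: ceiling(31/3) = 11, use 1/11
2/341: ceiling(341/2) = 171, use 1/171
1/58311: ceiling(58311/1) = 58311, use 1/58311
Result: 3/31 = 1/11 + 1/171 + 1/58311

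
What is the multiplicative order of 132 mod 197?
49

197 is prime, so ord(132) divides φ(197) = 196.
Divisors of 196: 1, 2, 4, 7, 14, 28, 49, 98, 196.
Repeated squaring: 132^1 ≡ 132, 132^2 ≡ 88, 132^4 ≡ 61, 132^8 ≡ 175, 132^16 ≡ 90, 132^32 ≡ 23, 132^64 ≡ 135, 132^128 ≡ 101 (mod 197).
Test 132^d mod 197 for each divisor d in increasing order:
132^1 ≡ 132
132^2 ≡ 88
132^4 ≡ 61
132^7 = 132^4·132^2·132^1 ≡ 164
132^14 = 132^8·132^4·132^2 ≡ 104
132^28 = 132^16·132^8·132^4 ≡ 178
132^49 = 132^32·132^16·132^1 ≡ 1  ← first divisor giving 1
The order is 49.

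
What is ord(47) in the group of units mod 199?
99

199 is prime, so ord(47) divides φ(199) = 198.
Divisors of 198: 1, 2, 3, 6, 9, 11, 18, 22, 33, 66, 99, 198.
Repeated squaring: 47^1 ≡ 47, 47^2 ≡ 20, 47^4 ≡ 2, 47^8 ≡ 4, 47^16 ≡ 16, 47^32 ≡ 57, 47^64 ≡ 65, 47^128 ≡ 46 (mod 199).
Test 47^d mod 199 for each divisor d in increasing order:
47^1 ≡ 47
47^2 ≡ 20
47^3 = 47^2·47^1 ≡ 144
47^6 = 47^4·47^2 ≡ 40
47^9 = 47^8·47^1 ≡ 188
47^11 = 47^8·47^2·47^1 ≡ 178
47^18 = 47^16·47^2 ≡ 121
47^22 = 47^16·47^4·47^2 ≡ 43
47^33 = 47^32·47^1 ≡ 92
47^66 = 47^64·47^2 ≡ 106
47^99 = 47^64·47^32·47^2·47^1 ≡ 1  ← first divisor giving 1
The order is 99.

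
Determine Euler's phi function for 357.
192

357 = 3 × 7 × 17
φ(n) = n × ∏(1 - 1/p) for each prime p dividing n
φ(357) = 357 × (1 - 1/3) × (1 - 1/7) × (1 - 1/17) = 192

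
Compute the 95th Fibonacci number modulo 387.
271

Matrix identity: Q^n = [[F_(n+1), F_n], [F_n, F_(n-1)]] with Q = [[1,1],[1,0]].
n = 95 = 1011111₂. Square-and-multiply, entries mod 387:
Q^1 = [[1,1],[1,0]]
Q^2 = (Q^1)² = [[2,1],[1,1]]
Q^5 = (Q^2)²·Q = [[8,5],[5,3]]
Q^11 = (Q^5)²·Q = [[144,89],[89,55]]
Q^23 = (Q^11)²·Q = [[315,19],[19,296]]
Q^47 = (Q^23)²·Q = [[126,127],[127,386]]
Q^95 = (Q^47)²·Q = [[279,271],[271,8]]
F_95 mod 387 = Q^95[0][1] = 271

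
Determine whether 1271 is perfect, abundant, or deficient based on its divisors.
deficient

Proper divisors of 1271: sum = 1 + 31 + 41 = 73
Since 73 < 1271, 1271 is deficient.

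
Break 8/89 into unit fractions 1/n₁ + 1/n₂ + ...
1/12 + 1/153 + 1/54468

Greedy algorithm:
8/89: ceiling(89/8) = 12, use 1/12
7/1068: ceiling(1068/7) = 153, use 1/153
1/54468: ceiling(54468/1) = 54468, use 1/54468
Result: 8/89 = 1/12 + 1/153 + 1/54468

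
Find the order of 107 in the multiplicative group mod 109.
36

109 is prime, so ord(107) divides φ(109) = 108.
Divisors of 108: 1, 2, 3, 4, 6, 9, 12, 18, 27, 36, 54, 108.
Repeated squaring: 107^1 ≡ 107, 107^2 ≡ 4, 107^4 ≡ 16, 107^8 ≡ 38, 107^16 ≡ 27, 107^32 ≡ 75, 107^64 ≡ 66 (mod 109).
Test 107^d mod 109 for each divisor d in increasing order:
107^1 ≡ 107
107^2 ≡ 4
107^3 = 107^2·107^1 ≡ 101
107^4 ≡ 16
107^6 = 107^4·107^2 ≡ 64
107^9 = 107^8·107^1 ≡ 33
107^12 = 107^8·107^4 ≡ 63
107^18 = 107^16·107^2 ≡ 108
107^27 = 107^16·107^8·107^2·107^1 ≡ 76
107^36 = 107^32·107^4 ≡ 1  ← first divisor giving 1
The order is 36.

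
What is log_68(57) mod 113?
100

Baby-step giant-step with step n = ⌈√113⌉ = 11.
Baby steps 68^j mod 113 (j:value) for j=0..10: 0:1, 1:68, 2:104, 3:66, 4:81, 5:84, 6:62, 7:35, 8:7, 9:24, 10:50.
Giant-step multiplier: 68^(-11) ≡ 68^(112-11) = 68^101 ≡ 34 (mod 113).
Giant steps γ_i = 57·34^i mod 113: γ_0=57, γ_1=17, γ_2=13, γ_3=103, γ_4=112, γ_5=79, γ_6=87, γ_7=20, γ_8=2, γ_9=68 (in table at j=1).
x = i·n + j = 9·11 + 1 = 100.
Check: 68^100 ≡ 57 (mod 113).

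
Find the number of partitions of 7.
15

p(n) counts ways to write n as a sum of positive integers (order ignored).
Examples: 7; 6 + 1; 5 + 2; 5 + 1 + 1; 4 + 3; ... (15 total)
p(7) = 15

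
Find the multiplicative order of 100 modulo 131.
65

131 is prime, so ord(100) divides φ(131) = 130.
Divisors of 130: 1, 2, 5, 10, 13, 26, 65, 130.
Repeated squaring: 100^1 ≡ 100, 100^2 ≡ 44, 100^4 ≡ 102, 100^8 ≡ 55, 100^16 ≡ 12, 100^32 ≡ 13, 100^64 ≡ 38, 100^128 ≡ 3 (mod 131).
Test 100^d mod 131 for each divisor d in increasing order:
100^1 ≡ 100
100^2 ≡ 44
100^5 = 100^4·100^1 ≡ 113
100^10 = 100^8·100^2 ≡ 62
100^13 = 100^8·100^4·100^1 ≡ 58
100^26 = 100^16·100^8·100^2 ≡ 89
100^65 = 100^64·100^1 ≡ 1  ← first divisor giving 1
The order is 65.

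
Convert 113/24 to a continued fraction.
[4; 1, 2, 2, 3]

Euclidean algorithm steps:
113 = 4 × 24 + 17
24 = 1 × 17 + 7
17 = 2 × 7 + 3
7 = 2 × 3 + 1
3 = 3 × 1 + 0
Continued fraction: [4; 1, 2, 2, 3]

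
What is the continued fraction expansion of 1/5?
[0; 5]

Euclidean algorithm steps:
1 = 0 × 5 + 1
5 = 5 × 1 + 0
Continued fraction: [0; 5]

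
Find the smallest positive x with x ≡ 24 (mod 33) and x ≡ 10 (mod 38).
618

Using Chinese Remainder Theorem:
M = 33 × 38 = 1254
M1 = 38, M2 = 33
y1 = 38^(-1) mod 33 = 20
y2 = 33^(-1) mod 38 = 15
x = (24×38×20 + 10×33×15) mod 1254 = 618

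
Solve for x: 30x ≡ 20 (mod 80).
x ≡ 6 (mod 8)

gcd(30, 80) = 10, which divides 20, so solutions exist.
Divide through by 10: 3x ≡ 2 (mod 8).
Find 3^(-1) mod 8 by the extended Euclidean algorithm:
8 = 2 × 3 + 2  ⟹  2 = (1)·8 + (-2)·3
3 = 1 × 2 + 1  ⟹  1 = (-1)·8 + (3)·3
So (3)·3 ≡ 1 (mod 8), i.e. 3^(-1) ≡ 3 (mod 8).
x ≡ 3 × 2 = 6 ≡ 6 (mod 8).
Check: 30 × 6 = 180 ≡ 20 (mod 80).
x ≡ 6 (mod 8), giving 10 solutions mod 80.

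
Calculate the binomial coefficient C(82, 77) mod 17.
13

Using Lucas' theorem:
Write n=82 and k=77 in base 17:
n in base 17: [4, 14]
k in base 17: [4, 9]
C(82,77) mod 17 = ∏ C(n_i, k_i) mod 17
Digit binomials (mod 17): C(4,4) = 1; C(14,9) = 2002 ≡ 13
Product: 1 × 13 = 13 ≡ 13 (mod 17)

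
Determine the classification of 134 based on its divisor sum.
deficient

Proper divisors of 134: sum = 1 + 2 + 67 = 70
Since 70 < 134, 134 is deficient.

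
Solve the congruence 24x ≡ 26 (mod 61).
x ≡ 57 (mod 61)

gcd(24, 61) = 1, which divides 26, so solutions exist.
Find 24^(-1) mod 61 by the extended Euclidean algorithm:
61 = 2 × 24 + 13  ⟹  13 = (1)·61 + (-2)·24
24 = 1 × 13 + 11  ⟹  11 = (-1)·61 + (3)·24
13 = 1 × 11 + 2  ⟹  2 = (2)·61 + (-5)·24
11 = 5 × 2 + 1  ⟹  1 = (-11)·61 + (28)·24
So (28)·24 ≡ 1 (mod 61), i.e. 24^(-1) ≡ 28 (mod 61).
x ≡ 28 × 26 = 728 ≡ 57 (mod 61).
Check: 24 × 57 = 1368 ≡ 26 (mod 61).
Unique solution: x ≡ 57 (mod 61)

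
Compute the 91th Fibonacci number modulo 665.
229

Matrix identity: Q^n = [[F_(n+1), F_n], [F_n, F_(n-1)]] with Q = [[1,1],[1,0]].
n = 91 = 1011011₂. Square-and-multiply, entries mod 665:
Q^1 = [[1,1],[1,0]]
Q^2 = (Q^1)² = [[2,1],[1,1]]
Q^5 = (Q^2)²·Q = [[8,5],[5,3]]
Q^11 = (Q^5)²·Q = [[144,89],[89,55]]
Q^22 = (Q^11)² = [[62,421],[421,306]]
Q^45 = (Q^22)²·Q = [[188,205],[205,648]]
Q^91 = (Q^45)²·Q = [[39,229],[229,475]]
F_91 mod 665 = Q^91[0][1] = 229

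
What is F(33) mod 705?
283

Matrix identity: Q^n = [[F_(n+1), F_n], [F_n, F_(n-1)]] with Q = [[1,1],[1,0]].
n = 33 = 100001₂. Square-and-multiply, entries mod 705:
Q^1 = [[1,1],[1,0]]
Q^2 = (Q^1)² = [[2,1],[1,1]]
Q^4 = (Q^2)² = [[5,3],[3,2]]
Q^8 = (Q^4)² = [[34,21],[21,13]]
Q^16 = (Q^8)² = [[187,282],[282,610]]
Q^33 = (Q^16)²·Q = [[142,283],[283,564]]
F_33 mod 705 = Q^33[0][1] = 283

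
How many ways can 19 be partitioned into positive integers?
490

p(n) counts ways to write n as a sum of positive integers (order ignored).
Euler's pentagonal recurrence: p(k) = p(k-1) + p(k-2) - p(k-5) - p(k-7) + p(k-12) + p(k-15) - ... (offsets j(3j∓1)/2, signs ++--, p(0)=1, p(<0)=0).
DP table for k = 0..18: p(0)=1, p(1)=1, p(2)=2, p(3)=3, p(4)=5, p(5)=7, p(6)=11, p(7)=15, p(8)=22, p(9)=30, p(10)=42, p(11)=56, p(12)=77, p(13)=101, p(14)=135, p(15)=176, p(16)=231, p(17)=297, p(18)=385.
Final step: p(19) = p(18) + p(17) - p(14) - p(12) + p(7) + p(4)
= 385 + 297 - 135 - 77 + 15 + 5
= 490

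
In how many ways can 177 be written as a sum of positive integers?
522115831195

p(n) counts ways to write n as a sum of positive integers (order ignored).
Euler's pentagonal recurrence: p(k) = p(k-1) + p(k-2) - p(k-5) - p(k-7) + p(k-12) + p(k-15) - ... (offsets j(3j∓1)/2, signs ++--, p(0)=1, p(<0)=0).
DP table for k = 0..176: p(0)=1, p(1)=1, p(2)=2, p(3)=3, p(4)=5, p(5)=7, p(6)=11, p(7)=15, p(8)=22, p(9)=30, p(10)=42, p(11)=56, p(12)=77, p(13)=101, p(14)=135, p(15)=176, p(16)=231, p(17)=297, p(18)=385, p(19)=490, p(20)=627, p(21)=792, p(22)=1002, p(23)=1255, p(24)=1575, p(25)=1958, p(26)=2436, p(27)=3010, p(28)=3718, p(29)=4565, p(30)=5604, p(31)=6842, p(32)=8349, p(33)=10143, p(34)=12310, p(35)=14883, p(36)=17977, p(37)=21637, p(38)=26015, p(39)=31185, p(40)=37338, p(41)=44583, p(42)=53174, p(43)=63261, p(44)=75175, p(45)=89134, p(46)=105558, p(47)=124754, p(48)=147273, p(49)=173525, p(50)=204226, p(51)=239943, p(52)=281589, p(53)=329931, p(54)=386155, p(55)=451276, p(56)=526823, p(57)=614154, p(58)=715220, p(59)=831820, p(60)=966467, p(61)=1121505, p(62)=1300156, p(63)=1505499, p(64)=1741630, p(65)=2012558, p(66)=2323520, p(67)=2679689, p(68)=3087735, p(69)=3554345, p(70)=4087968, p(71)=4697205, p(72)=5392783, p(73)=6185689, p(74)=7089500, p(75)=8118264, p(76)=9289091, p(77)=10619863, p(78)=12132164, p(79)=13848650, p(80)=15796476, p(81)=18004327, p(82)=20506255, p(83)=23338469, p(84)=26543660, p(85)=30167357, p(86)=34262962, p(87)=38887673, p(88)=44108109, p(89)=49995925, p(90)=56634173, p(91)=64112359, p(92)=72533807, p(93)=82010177, p(94)=92669720, p(95)=104651419, p(96)=118114304, p(97)=133230930, p(98)=150198136, p(99)=169229875, p(100)=190569292, p(101)=214481126, p(102)=241265379, p(103)=271248950, p(104)=304801365, p(105)=342325709, p(106)=384276336, p(107)=431149389, p(108)=483502844, p(109)=541946240, p(110)=607163746, p(111)=679903203, p(112)=761002156, p(113)=851376628, p(114)=952050665, p(115)=1064144451, p(116)=1188908248, p(117)=1327710076, p(118)=1482074143, p(119)=1653668665, p(120)=1844349560, p(121)=2056148051, p(122)=2291320912, p(123)=2552338241, p(124)=2841940500, p(125)=3163127352, p(126)=3519222692, p(127)=3913864295, p(128)=4351078600, p(129)=4835271870, p(130)=5371315400, p(131)=5964539504, p(132)=6620830889, p(133)=7346629512, p(134)=8149040695, p(135)=9035836076, p(136)=10015581680, p(137)=11097645016, p(138)=12292341831, p(139)=13610949895, p(140)=15065878135, p(141)=16670689208, p(142)=18440293320, p(143)=20390982757, p(144)=22540654445, p(145)=24908858009, p(146)=27517052599, p(147)=30388671978, p(148)=33549419497, p(149)=37027355200, p(150)=40853235313, p(151)=45060624582, p(152)=49686288421, p(153)=54770336324, p(154)=60356673280, p(155)=66493182097, p(156)=73232243759, p(157)=80630964769, p(158)=88751778802, p(159)=97662728555, p(160)=107438159466, p(161)=118159068427, p(162)=129913904637, p(163)=142798995930, p(164)=156919475295, p(165)=172389800255, p(166)=189334822579, p(167)=207890420102, p(168)=228204732751, p(169)=250438925115, p(170)=274768617130, p(171)=301384802048, p(172)=330495499613, p(173)=362326859895, p(174)=397125074750, p(175)=435157697830, p(176)=476715857290.
Final step: p(177) = p(176) + p(175) - p(172) - p(170) + p(165) + p(162) - p(155) - p(151) + p(142) + p(137) - p(126) - p(120) + p(107) + p(100) - p(85) - p(77) + p(60) + p(51) - p(32) - p(22) + p(1)
= 476715857290 + 435157697830 - 330495499613 - 274768617130 + 172389800255 + 129913904637 - 66493182097 - 45060624582 + 18440293320 + 11097645016 - 3519222692 - 1844349560 + 431149389 + 190569292 - 30167357 - 10619863 + 966467 + 239943 - 8349 - 1002 + 1
= 522115831195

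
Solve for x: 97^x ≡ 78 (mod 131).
39

Baby-step giant-step with step n = ⌈√131⌉ = 12.
Baby steps 97^j mod 131 (j:value) for j=0..11: 0:1, 1:97, 2:108, 3:127, 4:5, 5:92, 6:16, 7:111, 8:25, 9:67, 10:80, 11:31.
Giant-step multiplier: 97^(-12) ≡ 97^(130-12) = 97^118 ≡ 109 (mod 131).
Giant steps γ_i = 78·109^i mod 131: γ_0=78, γ_1=118, γ_2=24, γ_3=127 (in table at j=3).
x = i·n + j = 3·12 + 3 = 39.
Check: 97^39 ≡ 78 (mod 131).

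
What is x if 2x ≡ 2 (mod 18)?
x ≡ 1 (mod 9)

gcd(2, 18) = 2, which divides 2, so solutions exist.
Divide through by 2: x ≡ 1 (mod 9).
The coefficient of x is now 1, so x ≡ 1 (mod 9).
Check: 2 × 1 = 2 ≡ 2 (mod 18).
x ≡ 1 (mod 9), giving 2 solutions mod 18.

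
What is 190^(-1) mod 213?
37

gcd(190, 213) = 1, so the inverse exists.
Extended Euclidean algorithm on (213, 190):
213 = 1 × 190 + 23  ⟹  23 = (1)·213 + (-1)·190
190 = 8 × 23 + 6  ⟹  6 = (-8)·213 + (9)·190
23 = 3 × 6 + 5  ⟹  5 = (25)·213 + (-28)·190
6 = 1 × 5 + 1  ⟹  1 = (-33)·213 + (37)·190
So (37)·190 ≡ 1 (mod 213), i.e. 190^(-1) ≡ 37 (mod 213).
Check: 190 × 37 = 7030 ≡ 1 (mod 213)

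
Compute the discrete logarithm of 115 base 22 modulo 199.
70

Baby-step giant-step with step n = ⌈√199⌉ = 15.
Baby steps 22^j mod 199 (j:value) for j=0..14: 0:1, 1:22, 2:86, 3:101, 4:33, 5:129, 6:52, 7:149, 8:94, 9:78, 10:124, 11:141, 12:117, 13:186, 14:112.
Giant-step multiplier: 22^(-15) ≡ 22^(198-15) = 22^183 ≡ 55 (mod 199).
Giant steps γ_i = 115·55^i mod 199: γ_0=115, γ_1=156, γ_2=23, γ_3=71, γ_4=124 (in table at j=10).
x = i·n + j = 4·15 + 10 = 70.
Check: 22^70 ≡ 115 (mod 199).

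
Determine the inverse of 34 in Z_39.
31

gcd(34, 39) = 1, so the inverse exists.
Extended Euclidean algorithm on (39, 34):
39 = 1 × 34 + 5  ⟹  5 = (1)·39 + (-1)·34
34 = 6 × 5 + 4  ⟹  4 = (-6)·39 + (7)·34
5 = 1 × 4 + 1  ⟹  1 = (7)·39 + (-8)·34
So (-8)·34 ≡ 1 (mod 39), i.e. 34^(-1) ≡ -8 ≡ 31 (mod 39).
Check: 34 × 31 = 1054 ≡ 1 (mod 39)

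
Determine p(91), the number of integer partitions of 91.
64112359

p(n) counts ways to write n as a sum of positive integers (order ignored).
Euler's pentagonal recurrence: p(k) = p(k-1) + p(k-2) - p(k-5) - p(k-7) + p(k-12) + p(k-15) - ... (offsets j(3j∓1)/2, signs ++--, p(0)=1, p(<0)=0).
DP table for k = 0..90: p(0)=1, p(1)=1, p(2)=2, p(3)=3, p(4)=5, p(5)=7, p(6)=11, p(7)=15, p(8)=22, p(9)=30, p(10)=42, p(11)=56, p(12)=77, p(13)=101, p(14)=135, p(15)=176, p(16)=231, p(17)=297, p(18)=385, p(19)=490, p(20)=627, p(21)=792, p(22)=1002, p(23)=1255, p(24)=1575, p(25)=1958, p(26)=2436, p(27)=3010, p(28)=3718, p(29)=4565, p(30)=5604, p(31)=6842, p(32)=8349, p(33)=10143, p(34)=12310, p(35)=14883, p(36)=17977, p(37)=21637, p(38)=26015, p(39)=31185, p(40)=37338, p(41)=44583, p(42)=53174, p(43)=63261, p(44)=75175, p(45)=89134, p(46)=105558, p(47)=124754, p(48)=147273, p(49)=173525, p(50)=204226, p(51)=239943, p(52)=281589, p(53)=329931, p(54)=386155, p(55)=451276, p(56)=526823, p(57)=614154, p(58)=715220, p(59)=831820, p(60)=966467, p(61)=1121505, p(62)=1300156, p(63)=1505499, p(64)=1741630, p(65)=2012558, p(66)=2323520, p(67)=2679689, p(68)=3087735, p(69)=3554345, p(70)=4087968, p(71)=4697205, p(72)=5392783, p(73)=6185689, p(74)=7089500, p(75)=8118264, p(76)=9289091, p(77)=10619863, p(78)=12132164, p(79)=13848650, p(80)=15796476, p(81)=18004327, p(82)=20506255, p(83)=23338469, p(84)=26543660, p(85)=30167357, p(86)=34262962, p(87)=38887673, p(88)=44108109, p(89)=49995925, p(90)=56634173.
Final step: p(91) = p(90) + p(89) - p(86) - p(84) + p(79) + p(76) - p(69) - p(65) + p(56) + p(51) - p(40) - p(34) + p(21) + p(14)
= 56634173 + 49995925 - 34262962 - 26543660 + 13848650 + 9289091 - 3554345 - 2012558 + 526823 + 239943 - 37338 - 12310 + 792 + 135
= 64112359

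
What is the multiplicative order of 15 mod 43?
21

43 is prime, so ord(15) divides φ(43) = 42.
Divisors of 42: 1, 2, 3, 6, 7, 14, 21, 42.
Repeated squaring: 15^1 ≡ 15, 15^2 ≡ 10, 15^4 ≡ 14, 15^8 ≡ 24, 15^16 ≡ 17, 15^32 ≡ 31 (mod 43).
Test 15^d mod 43 for each divisor d in increasing order:
15^1 ≡ 15
15^2 ≡ 10
15^3 = 15^2·15^1 ≡ 21
15^6 = 15^4·15^2 ≡ 11
15^7 = 15^4·15^2·15^1 ≡ 36
15^14 = 15^8·15^4·15^2 ≡ 6
15^21 = 15^16·15^4·15^1 ≡ 1  ← first divisor giving 1
The order is 21.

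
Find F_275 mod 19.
5

Matrix identity: Q^n = [[F_(n+1), F_n], [F_n, F_(n-1)]] with Q = [[1,1],[1,0]].
n = 275 = 100010011₂. Square-and-multiply, entries mod 19:
Q^1 = [[1,1],[1,0]]
Q^2 = (Q^1)² = [[2,1],[1,1]]
Q^4 = (Q^2)² = [[5,3],[3,2]]
Q^8 = (Q^4)² = [[15,2],[2,13]]
Q^17 = (Q^8)²·Q = [[0,1],[1,18]]
Q^34 = (Q^17)² = [[1,18],[18,2]]
Q^68 = (Q^34)² = [[2,16],[16,5]]
Q^137 = (Q^68)²·Q = [[11,13],[13,17]]
Q^275 = (Q^137)²·Q = [[8,5],[5,3]]
F_275 mod 19 = Q^275[0][1] = 5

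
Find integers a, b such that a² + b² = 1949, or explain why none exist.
10² + 43² (a=10, b=43)

Factorization: 1949 = 1949
By Fermat: n is sum of two squares iff every prime p ≡ 3 (mod 4) appears to even power.
All primes ≡ 3 (mod 4) appear to even power.
Search a = 0, 1, 2, … for 1949 - a² a perfect square: first hit at a = 10: 1949 - 100 = 1849 = 43².
1949 = 10² + 43² = 100 + 1849 ✓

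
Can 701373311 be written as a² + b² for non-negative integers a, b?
Not possible

Factorization: 701373311 = 89 × 199^3
By Fermat: n is sum of two squares iff every prime p ≡ 3 (mod 4) appears to even power.
Prime(s) ≡ 3 (mod 4) with odd exponent: [(199, 3)]
Therefore 701373311 cannot be expressed as a² + b².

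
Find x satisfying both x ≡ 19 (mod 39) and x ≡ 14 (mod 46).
1072

Using Chinese Remainder Theorem:
M = 39 × 46 = 1794
M1 = 46, M2 = 39
y1 = 46^(-1) mod 39 = 28
y2 = 39^(-1) mod 46 = 13
x = (19×46×28 + 14×39×13) mod 1794 = 1072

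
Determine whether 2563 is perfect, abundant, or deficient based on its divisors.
deficient

Proper divisors of 2563: sum = 1 + 11 + 233 = 245
Since 245 < 2563, 2563 is deficient.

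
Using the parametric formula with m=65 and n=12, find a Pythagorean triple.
(4081, 1560, 4369)

Euclid's formula: a = m² - n², b = 2mn, c = m² + n²
m = 65, n = 12
a = 65² - 12² = 4225 - 144 = 4081
b = 2 × 65 × 12 = 1560
c = 65² + 12² = 4225 + 144 = 4369
Verification: 4081² + 1560² = 16654561 + 2433600 = 19088161 = 4369² ✓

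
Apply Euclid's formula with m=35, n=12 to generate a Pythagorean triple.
(1081, 840, 1369)

Euclid's formula: a = m² - n², b = 2mn, c = m² + n²
m = 35, n = 12
a = 35² - 12² = 1225 - 144 = 1081
b = 2 × 35 × 12 = 840
c = 35² + 12² = 1225 + 144 = 1369
Verification: 1081² + 840² = 1168561 + 705600 = 1874161 = 1369² ✓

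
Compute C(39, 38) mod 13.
0

Using Lucas' theorem:
Write n=39 and k=38 in base 13:
n in base 13: [3, 0]
k in base 13: [2, 12]
C(39,38) mod 13 = ∏ C(n_i, k_i) mod 13
Digit binomials (mod 13): C(3,2) = 3; C(0,12) = 0 (k_i > n_i)
Product: 3 × 0 = 0 ≡ 0 (mod 13)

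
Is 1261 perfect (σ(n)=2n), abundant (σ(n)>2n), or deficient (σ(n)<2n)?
deficient

Proper divisors of 1261: sum = 1 + 13 + 97 = 111
Since 111 < 1261, 1261 is deficient.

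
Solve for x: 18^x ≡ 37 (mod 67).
22

Baby-step giant-step with step n = ⌈√67⌉ = 9.
Baby steps 18^j mod 67 (j:value) for j=0..8: 0:1, 1:18, 2:56, 3:3, 4:54, 5:34, 6:9, 7:28, 8:35.
Giant-step multiplier: 18^(-9) ≡ 18^(66-9) = 18^57 ≡ 5 (mod 67).
Giant steps γ_i = 37·5^i mod 67: γ_0=37, γ_1=51, γ_2=54 (in table at j=4).
x = i·n + j = 2·9 + 4 = 22.
Check: 18^22 ≡ 37 (mod 67).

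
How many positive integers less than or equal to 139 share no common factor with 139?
138

139 = 139
φ(n) = n × ∏(1 - 1/p) for each prime p dividing n
φ(139) = 139 × (1 - 1/139) = 138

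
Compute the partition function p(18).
385

p(n) counts ways to write n as a sum of positive integers (order ignored).
Euler's pentagonal recurrence: p(k) = p(k-1) + p(k-2) - p(k-5) - p(k-7) + p(k-12) + p(k-15) - ... (offsets j(3j∓1)/2, signs ++--, p(0)=1, p(<0)=0).
DP table for k = 0..17: p(0)=1, p(1)=1, p(2)=2, p(3)=3, p(4)=5, p(5)=7, p(6)=11, p(7)=15, p(8)=22, p(9)=30, p(10)=42, p(11)=56, p(12)=77, p(13)=101, p(14)=135, p(15)=176, p(16)=231, p(17)=297.
Final step: p(18) = p(17) + p(16) - p(13) - p(11) + p(6) + p(3)
= 297 + 231 - 101 - 56 + 11 + 3
= 385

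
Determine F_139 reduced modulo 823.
517

Matrix identity: Q^n = [[F_(n+1), F_n], [F_n, F_(n-1)]] with Q = [[1,1],[1,0]].
n = 139 = 10001011₂. Square-and-multiply, entries mod 823:
Q^1 = [[1,1],[1,0]]
Q^2 = (Q^1)² = [[2,1],[1,1]]
Q^4 = (Q^2)² = [[5,3],[3,2]]
Q^8 = (Q^4)² = [[34,21],[21,13]]
Q^17 = (Q^8)²·Q = [[115,774],[774,164]]
Q^34 = (Q^17)² = [[812,320],[320,492]]
Q^69 = (Q^34)²·Q = [[488,469],[469,19]]
Q^139 = (Q^69)²·Q = [[453,517],[517,759]]
F_139 mod 823 = Q^139[0][1] = 517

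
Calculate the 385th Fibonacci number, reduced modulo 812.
477

Matrix identity: Q^n = [[F_(n+1), F_n], [F_n, F_(n-1)]] with Q = [[1,1],[1,0]].
n = 385 = 110000001₂. Square-and-multiply, entries mod 812:
Q^1 = [[1,1],[1,0]]
Q^3 = (Q^1)²·Q = [[3,2],[2,1]]
Q^6 = (Q^3)² = [[13,8],[8,5]]
Q^12 = (Q^6)² = [[233,144],[144,89]]
Q^24 = (Q^12)² = [[321,84],[84,237]]
Q^48 = (Q^24)² = [[477,588],[588,701]]
Q^96 = (Q^48)² = [[1,28],[28,785]]
Q^192 = (Q^96)² = [[785,84],[84,701]]
Q^385 = (Q^192)²·Q = [[253,477],[477,588]]
F_385 mod 812 = Q^385[0][1] = 477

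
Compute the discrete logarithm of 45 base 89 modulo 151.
38

Baby-step giant-step with step n = ⌈√151⌉ = 13.
Baby steps 89^j mod 151 (j:value) for j=0..12: 0:1, 1:89, 2:69, 3:101, 4:80, 5:23, 6:84, 7:77, 8:58, 9:28, 10:76, 11:120, 12:110.
Giant-step multiplier: 89^(-13) ≡ 89^(150-13) = 89^137 ≡ 6 (mod 151).
Giant steps γ_i = 45·6^i mod 151: γ_0=45, γ_1=119, γ_2=110 (in table at j=12).
x = i·n + j = 2·13 + 12 = 38.
Check: 89^38 ≡ 45 (mod 151).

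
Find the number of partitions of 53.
329931

p(n) counts ways to write n as a sum of positive integers (order ignored).
Euler's pentagonal recurrence: p(k) = p(k-1) + p(k-2) - p(k-5) - p(k-7) + p(k-12) + p(k-15) - ... (offsets j(3j∓1)/2, signs ++--, p(0)=1, p(<0)=0).
DP table for k = 0..52: p(0)=1, p(1)=1, p(2)=2, p(3)=3, p(4)=5, p(5)=7, p(6)=11, p(7)=15, p(8)=22, p(9)=30, p(10)=42, p(11)=56, p(12)=77, p(13)=101, p(14)=135, p(15)=176, p(16)=231, p(17)=297, p(18)=385, p(19)=490, p(20)=627, p(21)=792, p(22)=1002, p(23)=1255, p(24)=1575, p(25)=1958, p(26)=2436, p(27)=3010, p(28)=3718, p(29)=4565, p(30)=5604, p(31)=6842, p(32)=8349, p(33)=10143, p(34)=12310, p(35)=14883, p(36)=17977, p(37)=21637, p(38)=26015, p(39)=31185, p(40)=37338, p(41)=44583, p(42)=53174, p(43)=63261, p(44)=75175, p(45)=89134, p(46)=105558, p(47)=124754, p(48)=147273, p(49)=173525, p(50)=204226, p(51)=239943, p(52)=281589.
Final step: p(53) = p(52) + p(51) - p(48) - p(46) + p(41) + p(38) - p(31) - p(27) + p(18) + p(13) - p(2)
= 281589 + 239943 - 147273 - 105558 + 44583 + 26015 - 6842 - 3010 + 385 + 101 - 2
= 329931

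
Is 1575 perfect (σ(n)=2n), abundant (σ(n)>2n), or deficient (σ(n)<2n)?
abundant

Proper divisors of 1575: sum = 1 + 3 + 5 + 7 + 9 + 15 + 21 + 25 + ... + 175 + 225 + 315 + 525 (17 divisors) = 1649
Since 1649 > 1575, 1575 is abundant.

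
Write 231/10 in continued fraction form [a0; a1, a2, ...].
[23; 10]

Euclidean algorithm steps:
231 = 23 × 10 + 1
10 = 10 × 1 + 0
Continued fraction: [23; 10]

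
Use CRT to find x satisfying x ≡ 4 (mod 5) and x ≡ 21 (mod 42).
189

Using Chinese Remainder Theorem:
M = 5 × 42 = 210
M1 = 42, M2 = 5
y1 = 42^(-1) mod 5 = 3
y2 = 5^(-1) mod 42 = 17
x = (4×42×3 + 21×5×17) mod 210 = 189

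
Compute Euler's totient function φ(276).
88

276 = 2^2 × 3 × 23
φ(n) = n × ∏(1 - 1/p) for each prime p dividing n
φ(276) = 276 × (1 - 1/2) × (1 - 1/3) × (1 - 1/23) = 88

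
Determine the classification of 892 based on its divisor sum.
deficient

Proper divisors of 892: sum = 1 + 2 + 4 + 223 + 446 = 676
Since 676 < 892, 892 is deficient.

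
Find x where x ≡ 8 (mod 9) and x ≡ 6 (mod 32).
134

Using Chinese Remainder Theorem:
M = 9 × 32 = 288
M1 = 32, M2 = 9
y1 = 32^(-1) mod 9 = 2
y2 = 9^(-1) mod 32 = 25
x = (8×32×2 + 6×9×25) mod 288 = 134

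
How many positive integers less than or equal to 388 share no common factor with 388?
192

388 = 2^2 × 97
φ(n) = n × ∏(1 - 1/p) for each prime p dividing n
φ(388) = 388 × (1 - 1/2) × (1 - 1/97) = 192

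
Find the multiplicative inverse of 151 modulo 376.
127

gcd(151, 376) = 1, so the inverse exists.
Extended Euclidean algorithm on (376, 151):
376 = 2 × 151 + 74  ⟹  74 = (1)·376 + (-2)·151
151 = 2 × 74 + 3  ⟹  3 = (-2)·376 + (5)·151
74 = 24 × 3 + 2  ⟹  2 = (49)·376 + (-122)·151
3 = 1 × 2 + 1  ⟹  1 = (-51)·376 + (127)·151
So (127)·151 ≡ 1 (mod 376), i.e. 151^(-1) ≡ 127 (mod 376).
Check: 151 × 127 = 19177 ≡ 1 (mod 376)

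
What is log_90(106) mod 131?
107

Baby-step giant-step with step n = ⌈√131⌉ = 12.
Baby steps 90^j mod 131 (j:value) for j=0..11: 0:1, 1:90, 2:109, 3:116, 4:91, 5:68, 6:94, 7:76, 8:28, 9:31, 10:39, 11:104.
Giant-step multiplier: 90^(-12) ≡ 90^(130-12) = 90^118 ≡ 20 (mod 131).
Giant steps γ_i = 106·20^i mod 131: γ_0=106, γ_1=24, γ_2=87, γ_3=37, γ_4=85, γ_5=128, γ_6=71, γ_7=110, γ_8=104 (in table at j=11).
x = i·n + j = 8·12 + 11 = 107.
Check: 90^107 ≡ 106 (mod 131).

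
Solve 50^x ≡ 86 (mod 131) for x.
95

Baby-step giant-step with step n = ⌈√131⌉ = 12.
Baby steps 50^j mod 131 (j:value) for j=0..11: 0:1, 1:50, 2:11, 3:26, 4:121, 5:24, 6:21, 7:2, 8:100, 9:22, 10:52, 11:111.
Giant-step multiplier: 50^(-12) ≡ 50^(130-12) = 50^118 ≡ 101 (mod 131).
Giant steps γ_i = 86·101^i mod 131: γ_0=86, γ_1=40, γ_2=110, γ_3=106, γ_4=95, γ_5=32, γ_6=88, γ_7=111 (in table at j=11).
x = i·n + j = 7·12 + 11 = 95.
Check: 50^95 ≡ 86 (mod 131).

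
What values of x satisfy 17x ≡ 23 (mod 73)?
x ≡ 40 (mod 73)

gcd(17, 73) = 1, which divides 23, so solutions exist.
Find 17^(-1) mod 73 by the extended Euclidean algorithm:
73 = 4 × 17 + 5  ⟹  5 = (1)·73 + (-4)·17
17 = 3 × 5 + 2  ⟹  2 = (-3)·73 + (13)·17
5 = 2 × 2 + 1  ⟹  1 = (7)·73 + (-30)·17
So (-30)·17 ≡ 1 (mod 73), i.e. 17^(-1) ≡ -30 ≡ 43 (mod 73).
x ≡ 43 × 23 = 989 ≡ 40 (mod 73).
Check: 17 × 40 = 680 ≡ 23 (mod 73).
Unique solution: x ≡ 40 (mod 73)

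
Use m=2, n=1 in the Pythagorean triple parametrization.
(3, 4, 5)

Euclid's formula: a = m² - n², b = 2mn, c = m² + n²
m = 2, n = 1
a = 2² - 1² = 4 - 1 = 3
b = 2 × 2 × 1 = 4
c = 2² + 1² = 4 + 1 = 5
Verification: 3² + 4² = 9 + 16 = 25 = 5² ✓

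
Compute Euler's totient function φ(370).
144

370 = 2 × 5 × 37
φ(n) = n × ∏(1 - 1/p) for each prime p dividing n
φ(370) = 370 × (1 - 1/2) × (1 - 1/5) × (1 - 1/37) = 144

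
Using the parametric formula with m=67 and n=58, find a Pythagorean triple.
(1125, 7772, 7853)

Euclid's formula: a = m² - n², b = 2mn, c = m² + n²
m = 67, n = 58
a = 67² - 58² = 4489 - 3364 = 1125
b = 2 × 67 × 58 = 7772
c = 67² + 58² = 4489 + 3364 = 7853
Verification: 1125² + 7772² = 1265625 + 60403984 = 61669609 = 7853² ✓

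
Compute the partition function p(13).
101

p(n) counts ways to write n as a sum of positive integers (order ignored).
Euler's pentagonal recurrence: p(k) = p(k-1) + p(k-2) - p(k-5) - p(k-7) + p(k-12) + p(k-15) - ... (offsets j(3j∓1)/2, signs ++--, p(0)=1, p(<0)=0).
DP table for k = 0..12: p(0)=1, p(1)=1, p(2)=2, p(3)=3, p(4)=5, p(5)=7, p(6)=11, p(7)=15, p(8)=22, p(9)=30, p(10)=42, p(11)=56, p(12)=77.
Final step: p(13) = p(12) + p(11) - p(8) - p(6) + p(1)
= 77 + 56 - 22 - 11 + 1
= 101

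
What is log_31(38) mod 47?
21

Baby-step giant-step with step n = ⌈√47⌉ = 7.
Baby steps 31^j mod 47 (j:value) for j=0..6: 0:1, 1:31, 2:21, 3:40, 4:18, 5:41, 6:2.
Giant-step multiplier: 31^(-7) ≡ 31^(46-7) = 31^39 ≡ 22 (mod 47).
Giant steps γ_i = 38·22^i mod 47: γ_0=38, γ_1=37, γ_2=15, γ_3=1 (in table at j=0).
x = i·n + j = 3·7 + 0 = 21.
Check: 31^21 ≡ 38 (mod 47).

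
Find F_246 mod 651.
8

Matrix identity: Q^n = [[F_(n+1), F_n], [F_n, F_(n-1)]] with Q = [[1,1],[1,0]].
n = 246 = 11110110₂. Square-and-multiply, entries mod 651:
Q^1 = [[1,1],[1,0]]
Q^3 = (Q^1)²·Q = [[3,2],[2,1]]
Q^7 = (Q^3)²·Q = [[21,13],[13,8]]
Q^15 = (Q^7)²·Q = [[336,610],[610,377]]
Q^30 = (Q^15)² = [[1,62],[62,590]]
Q^61 = (Q^30)²·Q = [[125,590],[590,186]]
Q^123 = (Q^61)²·Q = [[375,467],[467,559]]
Q^246 = (Q^123)² = [[13,8],[8,5]]
F_246 mod 651 = Q^246[0][1] = 8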